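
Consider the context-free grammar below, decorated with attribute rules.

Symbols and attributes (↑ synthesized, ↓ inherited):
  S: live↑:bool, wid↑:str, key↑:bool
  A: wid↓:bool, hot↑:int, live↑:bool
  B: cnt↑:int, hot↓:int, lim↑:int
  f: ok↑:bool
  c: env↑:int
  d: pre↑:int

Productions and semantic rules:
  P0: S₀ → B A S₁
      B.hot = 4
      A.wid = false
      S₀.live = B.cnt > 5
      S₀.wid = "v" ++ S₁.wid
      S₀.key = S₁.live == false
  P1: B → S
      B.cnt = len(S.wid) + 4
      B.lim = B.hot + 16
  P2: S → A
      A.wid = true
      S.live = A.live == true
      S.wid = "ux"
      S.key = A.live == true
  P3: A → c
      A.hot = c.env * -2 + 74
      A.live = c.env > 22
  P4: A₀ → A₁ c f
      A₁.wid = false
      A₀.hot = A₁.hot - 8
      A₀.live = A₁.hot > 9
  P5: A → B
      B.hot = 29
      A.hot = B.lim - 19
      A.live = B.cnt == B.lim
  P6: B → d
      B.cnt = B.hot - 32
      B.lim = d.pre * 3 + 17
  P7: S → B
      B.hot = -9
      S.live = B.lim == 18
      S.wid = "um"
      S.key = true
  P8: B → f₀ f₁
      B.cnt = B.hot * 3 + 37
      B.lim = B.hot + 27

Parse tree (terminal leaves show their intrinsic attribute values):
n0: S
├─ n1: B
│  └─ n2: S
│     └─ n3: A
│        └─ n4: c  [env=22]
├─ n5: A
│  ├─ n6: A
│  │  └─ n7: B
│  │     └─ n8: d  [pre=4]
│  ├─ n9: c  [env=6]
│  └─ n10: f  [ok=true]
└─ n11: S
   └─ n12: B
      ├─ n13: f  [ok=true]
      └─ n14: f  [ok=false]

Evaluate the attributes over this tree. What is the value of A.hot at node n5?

2

1. n1.hot = 4  [4]
2. n3.wid = true  [true]
3. n4.env = 22  [terminal]
4. n3.hot = 30  [c.env * -2 + 74]
5. n3.live = false  [c.env > 22]
6. n2.live = false  [A.live == true]
7. n2.wid = "ux"  ["ux"]
8. n2.key = false  [A.live == true]
9. n1.cnt = 6  [len(S.wid) + 4]
10. n1.lim = 20  [B.hot + 16]
11. n5.wid = false  [false]
12. n6.wid = false  [false]
13. n7.hot = 29  [29]
14. n8.pre = 4  [terminal]
15. n7.cnt = -3  [B.hot - 32]
16. n7.lim = 29  [d.pre * 3 + 17]
17. n6.hot = 10  [B.lim - 19]
18. n6.live = false  [B.cnt == B.lim]
19. n9.env = 6  [terminal]
20. n10.ok = true  [terminal]
21. n5.hot = 2  [A₁.hot - 8]
22. n5.live = true  [A₁.hot > 9]
23. n12.hot = -9  [-9]
24. n13.ok = true  [terminal]
25. n14.ok = false  [terminal]
26. n12.cnt = 10  [B.hot * 3 + 37]
27. n12.lim = 18  [B.hot + 27]
28. n11.live = true  [B.lim == 18]
29. n11.wid = "um"  ["um"]
30. n11.key = true  [true]
31. n0.live = true  [B.cnt > 5]
32. n0.wid = "vum"  ["v" ++ S₁.wid]
33. n0.key = false  [S₁.live == false]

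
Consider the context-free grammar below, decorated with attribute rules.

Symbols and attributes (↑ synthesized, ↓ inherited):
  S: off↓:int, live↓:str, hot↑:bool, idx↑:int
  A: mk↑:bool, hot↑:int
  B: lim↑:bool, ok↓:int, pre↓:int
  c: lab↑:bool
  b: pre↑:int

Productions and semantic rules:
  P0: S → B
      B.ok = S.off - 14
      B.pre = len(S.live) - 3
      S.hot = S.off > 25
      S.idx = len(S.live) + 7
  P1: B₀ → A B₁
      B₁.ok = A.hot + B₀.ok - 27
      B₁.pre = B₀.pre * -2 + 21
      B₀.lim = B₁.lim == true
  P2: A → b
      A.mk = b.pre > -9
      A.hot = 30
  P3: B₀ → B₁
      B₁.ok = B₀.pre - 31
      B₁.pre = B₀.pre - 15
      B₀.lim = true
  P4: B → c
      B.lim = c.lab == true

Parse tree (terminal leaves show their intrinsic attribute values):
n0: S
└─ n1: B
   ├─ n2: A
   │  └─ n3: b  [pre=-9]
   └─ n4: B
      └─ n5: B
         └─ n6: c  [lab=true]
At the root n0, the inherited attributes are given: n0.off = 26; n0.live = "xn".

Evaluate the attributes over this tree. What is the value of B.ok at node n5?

1. n0.off = 26  [given at root]
2. n0.live = "xn"  [given at root]
3. n1.ok = 12  [S.off - 14]
4. n1.pre = -1  [len(S.live) - 3]
5. n3.pre = -9  [terminal]
6. n2.mk = false  [b.pre > -9]
7. n2.hot = 30  [30]
8. n4.ok = 15  [A.hot + B₀.ok - 27]
9. n4.pre = 23  [B₀.pre * -2 + 21]
10. n5.ok = -8  [B₀.pre - 31]
11. n5.pre = 8  [B₀.pre - 15]
12. n6.lab = true  [terminal]
13. n5.lim = true  [c.lab == true]
14. n4.lim = true  [true]
15. n1.lim = true  [B₁.lim == true]
16. n0.hot = true  [S.off > 25]
17. n0.idx = 9  [len(S.live) + 7]

-8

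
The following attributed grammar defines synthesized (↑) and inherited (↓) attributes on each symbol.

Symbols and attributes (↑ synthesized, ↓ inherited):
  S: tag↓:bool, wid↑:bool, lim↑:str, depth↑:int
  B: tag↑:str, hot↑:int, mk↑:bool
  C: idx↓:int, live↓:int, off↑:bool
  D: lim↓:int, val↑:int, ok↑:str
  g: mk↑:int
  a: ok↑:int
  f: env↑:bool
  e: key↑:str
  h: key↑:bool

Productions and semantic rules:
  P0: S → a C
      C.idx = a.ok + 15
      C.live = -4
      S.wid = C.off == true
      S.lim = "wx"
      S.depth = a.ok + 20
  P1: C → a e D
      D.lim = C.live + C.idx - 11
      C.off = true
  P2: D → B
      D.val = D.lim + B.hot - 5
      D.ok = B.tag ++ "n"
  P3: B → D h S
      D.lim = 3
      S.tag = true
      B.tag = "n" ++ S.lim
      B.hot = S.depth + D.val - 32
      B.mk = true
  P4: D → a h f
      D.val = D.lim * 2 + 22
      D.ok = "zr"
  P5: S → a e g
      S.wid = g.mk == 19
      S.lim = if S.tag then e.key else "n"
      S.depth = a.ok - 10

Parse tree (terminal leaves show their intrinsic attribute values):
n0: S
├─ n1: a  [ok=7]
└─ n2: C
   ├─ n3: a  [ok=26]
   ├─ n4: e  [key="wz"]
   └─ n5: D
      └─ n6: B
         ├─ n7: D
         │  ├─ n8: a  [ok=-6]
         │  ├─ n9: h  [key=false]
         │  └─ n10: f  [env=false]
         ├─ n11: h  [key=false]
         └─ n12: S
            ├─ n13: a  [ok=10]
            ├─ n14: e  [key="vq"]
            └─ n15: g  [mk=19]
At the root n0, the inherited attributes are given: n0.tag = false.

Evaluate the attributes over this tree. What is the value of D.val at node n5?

1. n0.tag = false  [given at root]
2. n1.ok = 7  [terminal]
3. n2.idx = 22  [a.ok + 15]
4. n2.live = -4  [-4]
5. n3.ok = 26  [terminal]
6. n4.key = "wz"  [terminal]
7. n5.lim = 7  [C.live + C.idx - 11]
8. n7.lim = 3  [3]
9. n8.ok = -6  [terminal]
10. n9.key = false  [terminal]
11. n10.env = false  [terminal]
12. n7.val = 28  [D.lim * 2 + 22]
13. n7.ok = "zr"  ["zr"]
14. n11.key = false  [terminal]
15. n12.tag = true  [true]
16. n13.ok = 10  [terminal]
17. n14.key = "vq"  [terminal]
18. n15.mk = 19  [terminal]
19. n12.wid = true  [g.mk == 19]
20. n12.lim = "vq"  [if S.tag then e.key else "n"]
21. n12.depth = 0  [a.ok - 10]
22. n6.tag = "nvq"  ["n" ++ S.lim]
23. n6.hot = -4  [S.depth + D.val - 32]
24. n6.mk = true  [true]
25. n5.val = -2  [D.lim + B.hot - 5]
26. n5.ok = "nvqn"  [B.tag ++ "n"]
27. n2.off = true  [true]
28. n0.wid = true  [C.off == true]
29. n0.lim = "wx"  ["wx"]
30. n0.depth = 27  [a.ok + 20]

-2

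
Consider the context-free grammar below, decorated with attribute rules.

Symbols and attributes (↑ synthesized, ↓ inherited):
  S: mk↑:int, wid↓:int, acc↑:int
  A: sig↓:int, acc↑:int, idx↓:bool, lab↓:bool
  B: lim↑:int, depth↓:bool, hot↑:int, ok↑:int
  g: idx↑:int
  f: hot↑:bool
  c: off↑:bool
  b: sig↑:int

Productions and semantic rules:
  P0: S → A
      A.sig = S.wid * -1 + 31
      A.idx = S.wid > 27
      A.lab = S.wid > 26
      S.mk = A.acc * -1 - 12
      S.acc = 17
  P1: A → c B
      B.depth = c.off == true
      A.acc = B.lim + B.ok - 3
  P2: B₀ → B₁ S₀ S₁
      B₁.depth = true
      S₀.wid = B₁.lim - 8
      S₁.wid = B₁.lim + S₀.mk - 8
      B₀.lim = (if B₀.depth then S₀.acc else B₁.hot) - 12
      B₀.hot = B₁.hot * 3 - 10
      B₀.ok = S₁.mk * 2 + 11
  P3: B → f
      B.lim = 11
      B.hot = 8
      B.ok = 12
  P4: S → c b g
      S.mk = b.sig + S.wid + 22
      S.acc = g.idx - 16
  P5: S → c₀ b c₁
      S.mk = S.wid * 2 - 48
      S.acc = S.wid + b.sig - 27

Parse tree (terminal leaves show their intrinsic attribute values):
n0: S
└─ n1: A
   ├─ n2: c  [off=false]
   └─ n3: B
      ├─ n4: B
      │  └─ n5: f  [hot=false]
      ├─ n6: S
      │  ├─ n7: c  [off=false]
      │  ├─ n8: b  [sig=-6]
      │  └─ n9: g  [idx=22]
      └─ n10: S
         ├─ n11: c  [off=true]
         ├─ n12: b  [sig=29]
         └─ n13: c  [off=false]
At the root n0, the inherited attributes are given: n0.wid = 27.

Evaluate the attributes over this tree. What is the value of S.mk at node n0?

-8

1. n0.wid = 27  [given at root]
2. n1.sig = 4  [S.wid * -1 + 31]
3. n1.idx = false  [S.wid > 27]
4. n1.lab = true  [S.wid > 26]
5. n2.off = false  [terminal]
6. n3.depth = false  [c.off == true]
7. n4.depth = true  [true]
8. n5.hot = false  [terminal]
9. n4.lim = 11  [11]
10. n4.hot = 8  [8]
11. n4.ok = 12  [12]
12. n6.wid = 3  [B₁.lim - 8]
13. n7.off = false  [terminal]
14. n8.sig = -6  [terminal]
15. n9.idx = 22  [terminal]
16. n6.mk = 19  [b.sig + S.wid + 22]
17. n6.acc = 6  [g.idx - 16]
18. n10.wid = 22  [B₁.lim + S₀.mk - 8]
19. n11.off = true  [terminal]
20. n12.sig = 29  [terminal]
21. n13.off = false  [terminal]
22. n10.mk = -4  [S.wid * 2 - 48]
23. n10.acc = 24  [S.wid + b.sig - 27]
24. n3.lim = -4  [(if B₀.depth then S₀.acc else B₁.hot) - 12]
25. n3.hot = 14  [B₁.hot * 3 - 10]
26. n3.ok = 3  [S₁.mk * 2 + 11]
27. n1.acc = -4  [B.lim + B.ok - 3]
28. n0.mk = -8  [A.acc * -1 - 12]
29. n0.acc = 17  [17]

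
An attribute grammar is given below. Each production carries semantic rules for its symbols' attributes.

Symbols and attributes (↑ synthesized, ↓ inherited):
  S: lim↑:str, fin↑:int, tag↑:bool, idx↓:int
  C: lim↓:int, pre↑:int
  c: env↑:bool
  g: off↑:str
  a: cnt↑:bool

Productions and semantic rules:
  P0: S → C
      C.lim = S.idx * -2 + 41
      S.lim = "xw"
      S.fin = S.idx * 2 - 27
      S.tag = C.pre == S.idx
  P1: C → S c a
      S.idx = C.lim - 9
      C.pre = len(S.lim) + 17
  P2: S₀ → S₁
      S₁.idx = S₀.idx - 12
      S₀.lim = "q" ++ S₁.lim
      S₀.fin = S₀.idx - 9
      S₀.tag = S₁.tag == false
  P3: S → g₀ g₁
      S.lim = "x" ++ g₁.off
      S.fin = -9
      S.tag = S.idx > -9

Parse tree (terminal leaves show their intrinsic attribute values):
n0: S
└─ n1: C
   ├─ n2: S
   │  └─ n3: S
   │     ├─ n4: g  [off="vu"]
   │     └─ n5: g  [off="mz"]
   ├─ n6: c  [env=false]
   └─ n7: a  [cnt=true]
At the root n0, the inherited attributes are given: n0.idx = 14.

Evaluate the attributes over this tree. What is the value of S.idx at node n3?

1. n0.idx = 14  [given at root]
2. n1.lim = 13  [S.idx * -2 + 41]
3. n2.idx = 4  [C.lim - 9]
4. n3.idx = -8  [S₀.idx - 12]
5. n4.off = "vu"  [terminal]
6. n5.off = "mz"  [terminal]
7. n3.lim = "xmz"  ["x" ++ g₁.off]
8. n3.fin = -9  [-9]
9. n3.tag = true  [S.idx > -9]
10. n2.lim = "qxmz"  ["q" ++ S₁.lim]
11. n2.fin = -5  [S₀.idx - 9]
12. n2.tag = false  [S₁.tag == false]
13. n6.env = false  [terminal]
14. n7.cnt = true  [terminal]
15. n1.pre = 21  [len(S.lim) + 17]
16. n0.lim = "xw"  ["xw"]
17. n0.fin = 1  [S.idx * 2 - 27]
18. n0.tag = false  [C.pre == S.idx]

-8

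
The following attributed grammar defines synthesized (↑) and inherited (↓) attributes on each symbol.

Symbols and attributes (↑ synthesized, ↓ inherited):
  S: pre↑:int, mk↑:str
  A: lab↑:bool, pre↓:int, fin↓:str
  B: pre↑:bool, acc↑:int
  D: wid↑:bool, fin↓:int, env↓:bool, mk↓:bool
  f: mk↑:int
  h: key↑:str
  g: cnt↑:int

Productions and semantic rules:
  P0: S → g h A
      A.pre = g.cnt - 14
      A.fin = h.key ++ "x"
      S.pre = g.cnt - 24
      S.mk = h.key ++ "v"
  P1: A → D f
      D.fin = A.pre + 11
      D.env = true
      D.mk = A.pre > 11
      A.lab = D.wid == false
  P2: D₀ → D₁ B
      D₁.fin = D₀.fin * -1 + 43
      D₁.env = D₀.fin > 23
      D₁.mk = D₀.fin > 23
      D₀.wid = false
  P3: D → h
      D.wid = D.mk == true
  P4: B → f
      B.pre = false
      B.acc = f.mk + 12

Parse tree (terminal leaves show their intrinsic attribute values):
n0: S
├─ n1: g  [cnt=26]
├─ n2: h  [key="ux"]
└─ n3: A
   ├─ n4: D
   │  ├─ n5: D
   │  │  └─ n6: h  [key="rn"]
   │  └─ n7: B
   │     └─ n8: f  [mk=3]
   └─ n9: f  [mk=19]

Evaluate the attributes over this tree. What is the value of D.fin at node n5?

20

1. n1.cnt = 26  [terminal]
2. n2.key = "ux"  [terminal]
3. n3.pre = 12  [g.cnt - 14]
4. n3.fin = "uxx"  [h.key ++ "x"]
5. n4.fin = 23  [A.pre + 11]
6. n4.env = true  [true]
7. n4.mk = true  [A.pre > 11]
8. n5.fin = 20  [D₀.fin * -1 + 43]
9. n5.env = false  [D₀.fin > 23]
10. n5.mk = false  [D₀.fin > 23]
11. n6.key = "rn"  [terminal]
12. n5.wid = false  [D.mk == true]
13. n8.mk = 3  [terminal]
14. n7.pre = false  [false]
15. n7.acc = 15  [f.mk + 12]
16. n4.wid = false  [false]
17. n9.mk = 19  [terminal]
18. n3.lab = true  [D.wid == false]
19. n0.pre = 2  [g.cnt - 24]
20. n0.mk = "uxv"  [h.key ++ "v"]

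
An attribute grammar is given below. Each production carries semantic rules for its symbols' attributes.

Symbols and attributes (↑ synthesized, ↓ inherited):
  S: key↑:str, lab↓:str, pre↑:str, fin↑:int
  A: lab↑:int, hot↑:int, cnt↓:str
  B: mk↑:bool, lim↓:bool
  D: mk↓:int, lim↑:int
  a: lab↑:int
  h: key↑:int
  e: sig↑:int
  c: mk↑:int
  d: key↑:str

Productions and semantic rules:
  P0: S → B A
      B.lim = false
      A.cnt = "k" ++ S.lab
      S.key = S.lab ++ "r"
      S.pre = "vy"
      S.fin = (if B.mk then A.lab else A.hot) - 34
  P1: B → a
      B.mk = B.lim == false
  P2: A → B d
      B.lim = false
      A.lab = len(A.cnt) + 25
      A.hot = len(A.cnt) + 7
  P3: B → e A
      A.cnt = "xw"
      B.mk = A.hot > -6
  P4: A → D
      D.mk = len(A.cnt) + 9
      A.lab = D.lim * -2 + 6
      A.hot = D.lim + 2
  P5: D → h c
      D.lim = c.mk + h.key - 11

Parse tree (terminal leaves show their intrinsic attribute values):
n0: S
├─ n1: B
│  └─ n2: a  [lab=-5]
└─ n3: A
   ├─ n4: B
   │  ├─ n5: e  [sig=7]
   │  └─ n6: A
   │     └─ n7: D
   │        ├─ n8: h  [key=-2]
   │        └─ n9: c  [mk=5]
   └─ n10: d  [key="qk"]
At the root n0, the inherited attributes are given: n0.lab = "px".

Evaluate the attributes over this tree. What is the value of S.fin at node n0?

-6

1. n0.lab = "px"  [given at root]
2. n1.lim = false  [false]
3. n2.lab = -5  [terminal]
4. n1.mk = true  [B.lim == false]
5. n3.cnt = "kpx"  ["k" ++ S.lab]
6. n4.lim = false  [false]
7. n5.sig = 7  [terminal]
8. n6.cnt = "xw"  ["xw"]
9. n7.mk = 11  [len(A.cnt) + 9]
10. n8.key = -2  [terminal]
11. n9.mk = 5  [terminal]
12. n7.lim = -8  [c.mk + h.key - 11]
13. n6.lab = 22  [D.lim * -2 + 6]
14. n6.hot = -6  [D.lim + 2]
15. n4.mk = false  [A.hot > -6]
16. n10.key = "qk"  [terminal]
17. n3.lab = 28  [len(A.cnt) + 25]
18. n3.hot = 10  [len(A.cnt) + 7]
19. n0.key = "pxr"  [S.lab ++ "r"]
20. n0.pre = "vy"  ["vy"]
21. n0.fin = -6  [(if B.mk then A.lab else A.hot) - 34]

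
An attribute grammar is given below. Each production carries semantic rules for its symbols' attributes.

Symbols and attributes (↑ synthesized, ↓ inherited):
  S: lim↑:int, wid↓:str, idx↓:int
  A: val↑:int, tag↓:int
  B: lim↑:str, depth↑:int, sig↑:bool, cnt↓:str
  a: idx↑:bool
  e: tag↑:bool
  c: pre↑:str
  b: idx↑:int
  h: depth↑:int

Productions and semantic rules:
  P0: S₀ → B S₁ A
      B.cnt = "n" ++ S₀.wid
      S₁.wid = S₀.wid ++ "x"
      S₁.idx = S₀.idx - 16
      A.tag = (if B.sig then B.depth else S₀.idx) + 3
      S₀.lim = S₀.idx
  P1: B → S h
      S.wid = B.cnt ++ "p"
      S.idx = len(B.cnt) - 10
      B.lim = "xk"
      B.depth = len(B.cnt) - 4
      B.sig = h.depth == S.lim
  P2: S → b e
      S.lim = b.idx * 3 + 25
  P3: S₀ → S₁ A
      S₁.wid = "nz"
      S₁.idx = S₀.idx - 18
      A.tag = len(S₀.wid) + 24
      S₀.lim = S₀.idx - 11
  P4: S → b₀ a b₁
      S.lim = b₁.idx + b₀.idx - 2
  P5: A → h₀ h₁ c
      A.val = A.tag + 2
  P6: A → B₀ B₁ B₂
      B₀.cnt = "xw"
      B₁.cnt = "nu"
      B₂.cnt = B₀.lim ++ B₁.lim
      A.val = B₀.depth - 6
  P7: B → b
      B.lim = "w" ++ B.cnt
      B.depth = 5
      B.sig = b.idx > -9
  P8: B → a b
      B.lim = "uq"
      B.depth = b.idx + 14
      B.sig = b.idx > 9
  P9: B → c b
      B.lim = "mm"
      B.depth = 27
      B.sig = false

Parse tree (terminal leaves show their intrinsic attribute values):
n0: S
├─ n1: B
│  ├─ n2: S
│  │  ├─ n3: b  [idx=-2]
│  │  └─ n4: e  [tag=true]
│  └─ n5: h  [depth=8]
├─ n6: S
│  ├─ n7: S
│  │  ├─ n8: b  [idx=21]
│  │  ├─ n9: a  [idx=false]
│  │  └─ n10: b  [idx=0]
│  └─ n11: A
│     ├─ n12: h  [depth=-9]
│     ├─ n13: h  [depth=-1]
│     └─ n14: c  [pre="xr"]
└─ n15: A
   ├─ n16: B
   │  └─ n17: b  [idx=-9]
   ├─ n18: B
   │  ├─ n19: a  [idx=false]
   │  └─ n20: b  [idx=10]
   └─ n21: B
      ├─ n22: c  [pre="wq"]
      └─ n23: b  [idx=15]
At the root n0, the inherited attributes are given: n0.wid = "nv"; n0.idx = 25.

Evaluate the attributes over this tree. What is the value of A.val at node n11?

29

1. n0.wid = "nv"  [given at root]
2. n0.idx = 25  [given at root]
3. n1.cnt = "nnv"  ["n" ++ S₀.wid]
4. n2.wid = "nnvp"  [B.cnt ++ "p"]
5. n2.idx = -7  [len(B.cnt) - 10]
6. n3.idx = -2  [terminal]
7. n4.tag = true  [terminal]
8. n2.lim = 19  [b.idx * 3 + 25]
9. n5.depth = 8  [terminal]
10. n1.lim = "xk"  ["xk"]
11. n1.depth = -1  [len(B.cnt) - 4]
12. n1.sig = false  [h.depth == S.lim]
13. n6.wid = "nvx"  [S₀.wid ++ "x"]
14. n6.idx = 9  [S₀.idx - 16]
15. n7.wid = "nz"  ["nz"]
16. n7.idx = -9  [S₀.idx - 18]
17. n8.idx = 21  [terminal]
18. n9.idx = false  [terminal]
19. n10.idx = 0  [terminal]
20. n7.lim = 19  [b₁.idx + b₀.idx - 2]
21. n11.tag = 27  [len(S₀.wid) + 24]
22. n12.depth = -9  [terminal]
23. n13.depth = -1  [terminal]
24. n14.pre = "xr"  [terminal]
25. n11.val = 29  [A.tag + 2]
26. n6.lim = -2  [S₀.idx - 11]
27. n15.tag = 28  [(if B.sig then B.depth else S₀.idx) + 3]
28. n16.cnt = "xw"  ["xw"]
29. n17.idx = -9  [terminal]
30. n16.lim = "wxw"  ["w" ++ B.cnt]
31. n16.depth = 5  [5]
32. n16.sig = false  [b.idx > -9]
33. n18.cnt = "nu"  ["nu"]
34. n19.idx = false  [terminal]
35. n20.idx = 10  [terminal]
36. n18.lim = "uq"  ["uq"]
37. n18.depth = 24  [b.idx + 14]
38. n18.sig = true  [b.idx > 9]
39. n21.cnt = "wxwuq"  [B₀.lim ++ B₁.lim]
40. n22.pre = "wq"  [terminal]
41. n23.idx = 15  [terminal]
42. n21.lim = "mm"  ["mm"]
43. n21.depth = 27  [27]
44. n21.sig = false  [false]
45. n15.val = -1  [B₀.depth - 6]
46. n0.lim = 25  [S₀.idx]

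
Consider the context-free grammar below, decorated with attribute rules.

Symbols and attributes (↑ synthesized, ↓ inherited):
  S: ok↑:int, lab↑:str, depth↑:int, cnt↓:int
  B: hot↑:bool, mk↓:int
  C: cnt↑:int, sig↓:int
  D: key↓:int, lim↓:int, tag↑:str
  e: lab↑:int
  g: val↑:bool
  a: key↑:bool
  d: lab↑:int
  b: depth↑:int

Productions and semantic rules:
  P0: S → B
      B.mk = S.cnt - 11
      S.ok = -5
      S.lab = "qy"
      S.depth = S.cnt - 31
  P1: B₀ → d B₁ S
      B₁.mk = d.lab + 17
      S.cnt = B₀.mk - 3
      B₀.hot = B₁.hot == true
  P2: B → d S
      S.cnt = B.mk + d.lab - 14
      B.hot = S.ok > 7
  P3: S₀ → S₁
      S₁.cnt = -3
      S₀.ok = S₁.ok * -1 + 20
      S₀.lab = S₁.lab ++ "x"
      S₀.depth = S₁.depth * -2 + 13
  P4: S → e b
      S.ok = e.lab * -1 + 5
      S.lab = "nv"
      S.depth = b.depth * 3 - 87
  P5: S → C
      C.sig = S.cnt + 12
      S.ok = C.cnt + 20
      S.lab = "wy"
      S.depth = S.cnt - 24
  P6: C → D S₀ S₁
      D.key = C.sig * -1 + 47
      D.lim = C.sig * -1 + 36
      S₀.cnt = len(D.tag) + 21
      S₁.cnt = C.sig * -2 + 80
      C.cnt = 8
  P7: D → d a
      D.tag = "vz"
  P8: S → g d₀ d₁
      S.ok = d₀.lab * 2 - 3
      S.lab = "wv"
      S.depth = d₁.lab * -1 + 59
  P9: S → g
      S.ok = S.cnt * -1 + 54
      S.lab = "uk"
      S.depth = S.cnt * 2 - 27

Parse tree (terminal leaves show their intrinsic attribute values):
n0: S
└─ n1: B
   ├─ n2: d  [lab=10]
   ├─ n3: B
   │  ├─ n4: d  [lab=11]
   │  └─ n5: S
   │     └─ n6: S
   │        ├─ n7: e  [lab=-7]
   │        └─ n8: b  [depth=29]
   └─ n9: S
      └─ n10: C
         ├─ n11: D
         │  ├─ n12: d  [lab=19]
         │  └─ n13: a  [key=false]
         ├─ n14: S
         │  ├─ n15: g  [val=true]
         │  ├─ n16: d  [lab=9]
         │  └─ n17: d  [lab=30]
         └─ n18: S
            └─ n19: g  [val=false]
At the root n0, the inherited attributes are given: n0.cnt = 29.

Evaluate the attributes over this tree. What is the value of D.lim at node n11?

1. n0.cnt = 29  [given at root]
2. n1.mk = 18  [S.cnt - 11]
3. n2.lab = 10  [terminal]
4. n3.mk = 27  [d.lab + 17]
5. n4.lab = 11  [terminal]
6. n5.cnt = 24  [B.mk + d.lab - 14]
7. n6.cnt = -3  [-3]
8. n7.lab = -7  [terminal]
9. n8.depth = 29  [terminal]
10. n6.ok = 12  [e.lab * -1 + 5]
11. n6.lab = "nv"  ["nv"]
12. n6.depth = 0  [b.depth * 3 - 87]
13. n5.ok = 8  [S₁.ok * -1 + 20]
14. n5.lab = "nvx"  [S₁.lab ++ "x"]
15. n5.depth = 13  [S₁.depth * -2 + 13]
16. n3.hot = true  [S.ok > 7]
17. n9.cnt = 15  [B₀.mk - 3]
18. n10.sig = 27  [S.cnt + 12]
19. n11.key = 20  [C.sig * -1 + 47]
20. n11.lim = 9  [C.sig * -1 + 36]
21. n12.lab = 19  [terminal]
22. n13.key = false  [terminal]
23. n11.tag = "vz"  ["vz"]
24. n14.cnt = 23  [len(D.tag) + 21]
25. n15.val = true  [terminal]
26. n16.lab = 9  [terminal]
27. n17.lab = 30  [terminal]
28. n14.ok = 15  [d₀.lab * 2 - 3]
29. n14.lab = "wv"  ["wv"]
30. n14.depth = 29  [d₁.lab * -1 + 59]
31. n18.cnt = 26  [C.sig * -2 + 80]
32. n19.val = false  [terminal]
33. n18.ok = 28  [S.cnt * -1 + 54]
34. n18.lab = "uk"  ["uk"]
35. n18.depth = 25  [S.cnt * 2 - 27]
36. n10.cnt = 8  [8]
37. n9.ok = 28  [C.cnt + 20]
38. n9.lab = "wy"  ["wy"]
39. n9.depth = -9  [S.cnt - 24]
40. n1.hot = true  [B₁.hot == true]
41. n0.ok = -5  [-5]
42. n0.lab = "qy"  ["qy"]
43. n0.depth = -2  [S.cnt - 31]

9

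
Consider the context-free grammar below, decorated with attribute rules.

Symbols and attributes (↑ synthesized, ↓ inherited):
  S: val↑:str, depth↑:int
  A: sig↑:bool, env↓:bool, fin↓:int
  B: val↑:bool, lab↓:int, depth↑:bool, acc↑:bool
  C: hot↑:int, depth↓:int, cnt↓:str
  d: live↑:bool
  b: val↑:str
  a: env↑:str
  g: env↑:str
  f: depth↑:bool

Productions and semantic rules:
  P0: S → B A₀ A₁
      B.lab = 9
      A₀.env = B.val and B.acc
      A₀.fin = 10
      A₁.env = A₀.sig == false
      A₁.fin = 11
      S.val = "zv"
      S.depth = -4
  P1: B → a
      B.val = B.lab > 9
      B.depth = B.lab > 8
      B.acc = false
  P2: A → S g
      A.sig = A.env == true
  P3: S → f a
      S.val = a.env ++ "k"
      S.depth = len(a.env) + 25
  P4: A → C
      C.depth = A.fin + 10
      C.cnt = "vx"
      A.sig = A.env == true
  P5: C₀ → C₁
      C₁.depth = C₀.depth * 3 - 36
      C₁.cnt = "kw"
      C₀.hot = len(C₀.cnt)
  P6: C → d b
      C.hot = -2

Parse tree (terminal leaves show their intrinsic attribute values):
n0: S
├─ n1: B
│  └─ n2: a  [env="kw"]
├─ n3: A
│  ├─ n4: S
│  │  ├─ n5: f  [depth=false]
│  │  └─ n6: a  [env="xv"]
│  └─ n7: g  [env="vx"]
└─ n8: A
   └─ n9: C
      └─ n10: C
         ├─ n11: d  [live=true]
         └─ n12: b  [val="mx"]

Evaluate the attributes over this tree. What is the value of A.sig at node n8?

true

1. n1.lab = 9  [9]
2. n2.env = "kw"  [terminal]
3. n1.val = false  [B.lab > 9]
4. n1.depth = true  [B.lab > 8]
5. n1.acc = false  [false]
6. n3.env = false  [B.val and B.acc]
7. n3.fin = 10  [10]
8. n5.depth = false  [terminal]
9. n6.env = "xv"  [terminal]
10. n4.val = "xvk"  [a.env ++ "k"]
11. n4.depth = 27  [len(a.env) + 25]
12. n7.env = "vx"  [terminal]
13. n3.sig = false  [A.env == true]
14. n8.env = true  [A₀.sig == false]
15. n8.fin = 11  [11]
16. n9.depth = 21  [A.fin + 10]
17. n9.cnt = "vx"  ["vx"]
18. n10.depth = 27  [C₀.depth * 3 - 36]
19. n10.cnt = "kw"  ["kw"]
20. n11.live = true  [terminal]
21. n12.val = "mx"  [terminal]
22. n10.hot = -2  [-2]
23. n9.hot = 2  [len(C₀.cnt)]
24. n8.sig = true  [A.env == true]
25. n0.val = "zv"  ["zv"]
26. n0.depth = -4  [-4]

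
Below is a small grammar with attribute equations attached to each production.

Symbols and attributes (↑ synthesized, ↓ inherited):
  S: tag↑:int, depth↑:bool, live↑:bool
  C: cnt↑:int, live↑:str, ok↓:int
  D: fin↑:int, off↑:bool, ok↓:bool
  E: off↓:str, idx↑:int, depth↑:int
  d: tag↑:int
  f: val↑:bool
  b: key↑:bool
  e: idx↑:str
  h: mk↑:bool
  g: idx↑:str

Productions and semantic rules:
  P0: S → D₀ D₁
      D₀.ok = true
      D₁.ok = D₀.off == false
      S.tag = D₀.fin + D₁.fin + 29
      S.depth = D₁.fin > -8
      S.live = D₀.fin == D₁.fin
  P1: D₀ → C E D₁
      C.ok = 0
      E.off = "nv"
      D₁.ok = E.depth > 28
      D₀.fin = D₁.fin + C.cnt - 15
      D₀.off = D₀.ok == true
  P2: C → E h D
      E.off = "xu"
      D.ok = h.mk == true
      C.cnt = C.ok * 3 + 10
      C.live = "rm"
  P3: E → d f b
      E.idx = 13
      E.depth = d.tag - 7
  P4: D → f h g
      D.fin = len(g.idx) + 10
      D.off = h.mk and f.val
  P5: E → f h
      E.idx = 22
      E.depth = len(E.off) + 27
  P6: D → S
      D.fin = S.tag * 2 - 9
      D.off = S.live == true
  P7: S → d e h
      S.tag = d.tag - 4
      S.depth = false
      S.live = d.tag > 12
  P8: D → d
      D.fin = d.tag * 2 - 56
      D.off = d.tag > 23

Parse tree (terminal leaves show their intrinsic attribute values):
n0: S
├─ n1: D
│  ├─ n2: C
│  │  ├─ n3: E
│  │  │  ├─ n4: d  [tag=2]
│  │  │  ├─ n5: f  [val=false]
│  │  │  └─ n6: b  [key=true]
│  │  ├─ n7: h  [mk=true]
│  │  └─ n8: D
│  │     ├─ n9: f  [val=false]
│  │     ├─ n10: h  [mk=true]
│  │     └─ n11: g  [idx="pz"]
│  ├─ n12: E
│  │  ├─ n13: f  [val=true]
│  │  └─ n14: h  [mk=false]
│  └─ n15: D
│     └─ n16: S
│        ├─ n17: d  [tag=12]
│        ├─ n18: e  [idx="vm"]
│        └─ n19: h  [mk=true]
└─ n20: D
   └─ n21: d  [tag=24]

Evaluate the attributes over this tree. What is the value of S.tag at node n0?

1. n1.ok = true  [true]
2. n2.ok = 0  [0]
3. n3.off = "xu"  ["xu"]
4. n4.tag = 2  [terminal]
5. n5.val = false  [terminal]
6. n6.key = true  [terminal]
7. n3.idx = 13  [13]
8. n3.depth = -5  [d.tag - 7]
9. n7.mk = true  [terminal]
10. n8.ok = true  [h.mk == true]
11. n9.val = false  [terminal]
12. n10.mk = true  [terminal]
13. n11.idx = "pz"  [terminal]
14. n8.fin = 12  [len(g.idx) + 10]
15. n8.off = false  [h.mk and f.val]
16. n2.cnt = 10  [C.ok * 3 + 10]
17. n2.live = "rm"  ["rm"]
18. n12.off = "nv"  ["nv"]
19. n13.val = true  [terminal]
20. n14.mk = false  [terminal]
21. n12.idx = 22  [22]
22. n12.depth = 29  [len(E.off) + 27]
23. n15.ok = true  [E.depth > 28]
24. n17.tag = 12  [terminal]
25. n18.idx = "vm"  [terminal]
26. n19.mk = true  [terminal]
27. n16.tag = 8  [d.tag - 4]
28. n16.depth = false  [false]
29. n16.live = false  [d.tag > 12]
30. n15.fin = 7  [S.tag * 2 - 9]
31. n15.off = false  [S.live == true]
32. n1.fin = 2  [D₁.fin + C.cnt - 15]
33. n1.off = true  [D₀.ok == true]
34. n20.ok = false  [D₀.off == false]
35. n21.tag = 24  [terminal]
36. n20.fin = -8  [d.tag * 2 - 56]
37. n20.off = true  [d.tag > 23]
38. n0.tag = 23  [D₀.fin + D₁.fin + 29]
39. n0.depth = false  [D₁.fin > -8]
40. n0.live = false  [D₀.fin == D₁.fin]

23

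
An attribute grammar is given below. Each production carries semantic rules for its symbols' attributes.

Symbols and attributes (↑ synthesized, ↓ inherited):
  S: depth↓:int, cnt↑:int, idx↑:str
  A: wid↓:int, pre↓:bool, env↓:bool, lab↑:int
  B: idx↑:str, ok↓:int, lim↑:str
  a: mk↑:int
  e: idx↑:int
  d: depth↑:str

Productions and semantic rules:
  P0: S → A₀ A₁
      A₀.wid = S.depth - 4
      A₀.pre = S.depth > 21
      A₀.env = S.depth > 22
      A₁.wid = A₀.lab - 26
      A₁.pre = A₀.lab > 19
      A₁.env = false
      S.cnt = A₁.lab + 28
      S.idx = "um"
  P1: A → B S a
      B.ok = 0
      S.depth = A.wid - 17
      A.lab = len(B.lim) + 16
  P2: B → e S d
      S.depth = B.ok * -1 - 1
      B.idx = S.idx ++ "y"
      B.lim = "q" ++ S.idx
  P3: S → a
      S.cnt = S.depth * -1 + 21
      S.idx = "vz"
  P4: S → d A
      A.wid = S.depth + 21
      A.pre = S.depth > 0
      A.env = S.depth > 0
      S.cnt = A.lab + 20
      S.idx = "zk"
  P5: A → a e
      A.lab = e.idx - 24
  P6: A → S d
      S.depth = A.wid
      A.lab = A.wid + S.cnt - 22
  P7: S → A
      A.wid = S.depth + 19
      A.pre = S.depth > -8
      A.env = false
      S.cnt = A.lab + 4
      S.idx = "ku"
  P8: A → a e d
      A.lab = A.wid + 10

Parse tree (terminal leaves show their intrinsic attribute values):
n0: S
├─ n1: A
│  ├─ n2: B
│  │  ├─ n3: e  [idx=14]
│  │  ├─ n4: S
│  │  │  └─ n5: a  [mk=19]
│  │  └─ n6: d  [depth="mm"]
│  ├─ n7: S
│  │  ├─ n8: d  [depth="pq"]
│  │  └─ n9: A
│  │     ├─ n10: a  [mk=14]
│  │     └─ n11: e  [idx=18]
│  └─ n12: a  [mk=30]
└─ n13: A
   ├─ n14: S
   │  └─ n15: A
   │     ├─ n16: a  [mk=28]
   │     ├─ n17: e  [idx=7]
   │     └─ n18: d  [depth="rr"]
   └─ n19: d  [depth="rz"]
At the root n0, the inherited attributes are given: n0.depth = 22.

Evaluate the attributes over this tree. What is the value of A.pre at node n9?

true

1. n0.depth = 22  [given at root]
2. n1.wid = 18  [S.depth - 4]
3. n1.pre = true  [S.depth > 21]
4. n1.env = false  [S.depth > 22]
5. n2.ok = 0  [0]
6. n3.idx = 14  [terminal]
7. n4.depth = -1  [B.ok * -1 - 1]
8. n5.mk = 19  [terminal]
9. n4.cnt = 22  [S.depth * -1 + 21]
10. n4.idx = "vz"  ["vz"]
11. n6.depth = "mm"  [terminal]
12. n2.idx = "vzy"  [S.idx ++ "y"]
13. n2.lim = "qvz"  ["q" ++ S.idx]
14. n7.depth = 1  [A.wid - 17]
15. n8.depth = "pq"  [terminal]
16. n9.wid = 22  [S.depth + 21]
17. n9.pre = true  [S.depth > 0]
18. n9.env = true  [S.depth > 0]
19. n10.mk = 14  [terminal]
20. n11.idx = 18  [terminal]
21. n9.lab = -6  [e.idx - 24]
22. n7.cnt = 14  [A.lab + 20]
23. n7.idx = "zk"  ["zk"]
24. n12.mk = 30  [terminal]
25. n1.lab = 19  [len(B.lim) + 16]
26. n13.wid = -7  [A₀.lab - 26]
27. n13.pre = false  [A₀.lab > 19]
28. n13.env = false  [false]
29. n14.depth = -7  [A.wid]
30. n15.wid = 12  [S.depth + 19]
31. n15.pre = true  [S.depth > -8]
32. n15.env = false  [false]
33. n16.mk = 28  [terminal]
34. n17.idx = 7  [terminal]
35. n18.depth = "rr"  [terminal]
36. n15.lab = 22  [A.wid + 10]
37. n14.cnt = 26  [A.lab + 4]
38. n14.idx = "ku"  ["ku"]
39. n19.depth = "rz"  [terminal]
40. n13.lab = -3  [A.wid + S.cnt - 22]
41. n0.cnt = 25  [A₁.lab + 28]
42. n0.idx = "um"  ["um"]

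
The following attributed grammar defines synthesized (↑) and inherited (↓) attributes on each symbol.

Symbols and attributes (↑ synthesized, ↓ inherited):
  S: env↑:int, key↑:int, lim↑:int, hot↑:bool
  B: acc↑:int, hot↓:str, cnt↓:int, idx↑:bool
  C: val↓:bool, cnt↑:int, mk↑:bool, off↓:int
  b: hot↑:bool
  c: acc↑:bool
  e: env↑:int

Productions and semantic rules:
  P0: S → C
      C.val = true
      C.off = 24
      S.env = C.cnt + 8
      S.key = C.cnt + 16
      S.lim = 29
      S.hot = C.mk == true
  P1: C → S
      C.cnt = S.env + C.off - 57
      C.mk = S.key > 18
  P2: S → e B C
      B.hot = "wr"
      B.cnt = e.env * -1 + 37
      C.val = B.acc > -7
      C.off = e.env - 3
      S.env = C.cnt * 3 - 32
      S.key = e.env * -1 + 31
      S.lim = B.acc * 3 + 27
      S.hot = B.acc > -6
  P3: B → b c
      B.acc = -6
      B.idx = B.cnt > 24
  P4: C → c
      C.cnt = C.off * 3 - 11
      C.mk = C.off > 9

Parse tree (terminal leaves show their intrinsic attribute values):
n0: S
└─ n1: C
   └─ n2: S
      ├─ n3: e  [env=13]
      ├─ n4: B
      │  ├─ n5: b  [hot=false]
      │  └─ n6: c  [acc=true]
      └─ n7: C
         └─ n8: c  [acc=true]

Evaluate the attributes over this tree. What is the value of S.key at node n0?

1. n1.val = true  [true]
2. n1.off = 24  [24]
3. n3.env = 13  [terminal]
4. n4.hot = "wr"  ["wr"]
5. n4.cnt = 24  [e.env * -1 + 37]
6. n5.hot = false  [terminal]
7. n6.acc = true  [terminal]
8. n4.acc = -6  [-6]
9. n4.idx = false  [B.cnt > 24]
10. n7.val = true  [B.acc > -7]
11. n7.off = 10  [e.env - 3]
12. n8.acc = true  [terminal]
13. n7.cnt = 19  [C.off * 3 - 11]
14. n7.mk = true  [C.off > 9]
15. n2.env = 25  [C.cnt * 3 - 32]
16. n2.key = 18  [e.env * -1 + 31]
17. n2.lim = 9  [B.acc * 3 + 27]
18. n2.hot = false  [B.acc > -6]
19. n1.cnt = -8  [S.env + C.off - 57]
20. n1.mk = false  [S.key > 18]
21. n0.env = 0  [C.cnt + 8]
22. n0.key = 8  [C.cnt + 16]
23. n0.lim = 29  [29]
24. n0.hot = false  [C.mk == true]

8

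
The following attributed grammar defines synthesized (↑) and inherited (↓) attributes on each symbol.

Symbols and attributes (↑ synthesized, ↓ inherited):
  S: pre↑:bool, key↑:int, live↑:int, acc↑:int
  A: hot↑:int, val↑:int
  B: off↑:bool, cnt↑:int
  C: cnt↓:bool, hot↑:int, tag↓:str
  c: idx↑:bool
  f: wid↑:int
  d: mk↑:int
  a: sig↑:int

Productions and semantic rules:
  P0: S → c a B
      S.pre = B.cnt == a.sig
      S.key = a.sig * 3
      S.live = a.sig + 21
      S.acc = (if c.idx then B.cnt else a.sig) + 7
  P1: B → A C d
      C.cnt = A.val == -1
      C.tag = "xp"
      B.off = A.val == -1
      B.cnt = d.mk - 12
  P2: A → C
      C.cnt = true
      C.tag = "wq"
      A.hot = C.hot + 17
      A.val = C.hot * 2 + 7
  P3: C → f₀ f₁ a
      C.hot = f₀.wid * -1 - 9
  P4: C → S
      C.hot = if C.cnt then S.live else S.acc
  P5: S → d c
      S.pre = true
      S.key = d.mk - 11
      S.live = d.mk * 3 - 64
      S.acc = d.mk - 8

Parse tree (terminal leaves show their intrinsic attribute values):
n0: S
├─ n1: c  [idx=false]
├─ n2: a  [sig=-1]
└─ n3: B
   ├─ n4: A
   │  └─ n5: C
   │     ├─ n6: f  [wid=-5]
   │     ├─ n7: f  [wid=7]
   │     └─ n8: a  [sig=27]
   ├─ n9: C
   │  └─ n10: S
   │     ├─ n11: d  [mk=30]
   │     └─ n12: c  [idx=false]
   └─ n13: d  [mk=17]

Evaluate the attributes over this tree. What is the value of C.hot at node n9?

26

1. n1.idx = false  [terminal]
2. n2.sig = -1  [terminal]
3. n5.cnt = true  [true]
4. n5.tag = "wq"  ["wq"]
5. n6.wid = -5  [terminal]
6. n7.wid = 7  [terminal]
7. n8.sig = 27  [terminal]
8. n5.hot = -4  [f₀.wid * -1 - 9]
9. n4.hot = 13  [C.hot + 17]
10. n4.val = -1  [C.hot * 2 + 7]
11. n9.cnt = true  [A.val == -1]
12. n9.tag = "xp"  ["xp"]
13. n11.mk = 30  [terminal]
14. n12.idx = false  [terminal]
15. n10.pre = true  [true]
16. n10.key = 19  [d.mk - 11]
17. n10.live = 26  [d.mk * 3 - 64]
18. n10.acc = 22  [d.mk - 8]
19. n9.hot = 26  [if C.cnt then S.live else S.acc]
20. n13.mk = 17  [terminal]
21. n3.off = true  [A.val == -1]
22. n3.cnt = 5  [d.mk - 12]
23. n0.pre = false  [B.cnt == a.sig]
24. n0.key = -3  [a.sig * 3]
25. n0.live = 20  [a.sig + 21]
26. n0.acc = 6  [(if c.idx then B.cnt else a.sig) + 7]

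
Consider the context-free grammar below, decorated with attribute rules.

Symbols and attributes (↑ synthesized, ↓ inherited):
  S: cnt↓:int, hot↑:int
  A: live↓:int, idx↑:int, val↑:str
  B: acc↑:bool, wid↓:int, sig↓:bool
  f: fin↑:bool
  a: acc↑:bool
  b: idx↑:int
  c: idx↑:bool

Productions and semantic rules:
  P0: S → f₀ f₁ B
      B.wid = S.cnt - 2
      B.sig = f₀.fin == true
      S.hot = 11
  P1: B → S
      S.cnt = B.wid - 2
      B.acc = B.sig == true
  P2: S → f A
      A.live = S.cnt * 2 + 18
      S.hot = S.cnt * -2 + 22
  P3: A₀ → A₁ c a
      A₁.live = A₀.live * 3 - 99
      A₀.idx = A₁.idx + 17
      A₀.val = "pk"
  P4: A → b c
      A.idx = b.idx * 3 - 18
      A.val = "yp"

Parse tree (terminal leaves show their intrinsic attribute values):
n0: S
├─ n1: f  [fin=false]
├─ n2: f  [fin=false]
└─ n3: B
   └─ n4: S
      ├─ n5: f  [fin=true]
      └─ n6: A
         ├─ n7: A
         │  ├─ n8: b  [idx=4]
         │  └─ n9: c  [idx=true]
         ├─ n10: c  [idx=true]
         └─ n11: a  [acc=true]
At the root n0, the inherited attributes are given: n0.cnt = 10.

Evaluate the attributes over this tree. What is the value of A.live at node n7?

-9

1. n0.cnt = 10  [given at root]
2. n1.fin = false  [terminal]
3. n2.fin = false  [terminal]
4. n3.wid = 8  [S.cnt - 2]
5. n3.sig = false  [f₀.fin == true]
6. n4.cnt = 6  [B.wid - 2]
7. n5.fin = true  [terminal]
8. n6.live = 30  [S.cnt * 2 + 18]
9. n7.live = -9  [A₀.live * 3 - 99]
10. n8.idx = 4  [terminal]
11. n9.idx = true  [terminal]
12. n7.idx = -6  [b.idx * 3 - 18]
13. n7.val = "yp"  ["yp"]
14. n10.idx = true  [terminal]
15. n11.acc = true  [terminal]
16. n6.idx = 11  [A₁.idx + 17]
17. n6.val = "pk"  ["pk"]
18. n4.hot = 10  [S.cnt * -2 + 22]
19. n3.acc = false  [B.sig == true]
20. n0.hot = 11  [11]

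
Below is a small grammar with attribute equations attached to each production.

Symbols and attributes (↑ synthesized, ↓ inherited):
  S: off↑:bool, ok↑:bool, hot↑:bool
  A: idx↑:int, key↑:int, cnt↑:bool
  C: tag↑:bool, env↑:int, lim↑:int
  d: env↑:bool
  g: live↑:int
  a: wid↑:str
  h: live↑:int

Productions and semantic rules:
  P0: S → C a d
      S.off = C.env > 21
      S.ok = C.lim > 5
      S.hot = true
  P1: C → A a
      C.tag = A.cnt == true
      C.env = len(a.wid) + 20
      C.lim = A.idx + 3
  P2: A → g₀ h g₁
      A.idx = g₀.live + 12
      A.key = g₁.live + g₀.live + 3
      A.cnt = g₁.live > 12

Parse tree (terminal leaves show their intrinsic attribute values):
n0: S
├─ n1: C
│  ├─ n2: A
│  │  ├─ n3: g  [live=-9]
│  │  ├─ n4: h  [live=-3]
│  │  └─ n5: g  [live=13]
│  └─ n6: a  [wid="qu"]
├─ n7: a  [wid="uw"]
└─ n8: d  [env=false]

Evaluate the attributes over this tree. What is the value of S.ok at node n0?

1. n3.live = -9  [terminal]
2. n4.live = -3  [terminal]
3. n5.live = 13  [terminal]
4. n2.idx = 3  [g₀.live + 12]
5. n2.key = 7  [g₁.live + g₀.live + 3]
6. n2.cnt = true  [g₁.live > 12]
7. n6.wid = "qu"  [terminal]
8. n1.tag = true  [A.cnt == true]
9. n1.env = 22  [len(a.wid) + 20]
10. n1.lim = 6  [A.idx + 3]
11. n7.wid = "uw"  [terminal]
12. n8.env = false  [terminal]
13. n0.off = true  [C.env > 21]
14. n0.ok = true  [C.lim > 5]
15. n0.hot = true  [true]

true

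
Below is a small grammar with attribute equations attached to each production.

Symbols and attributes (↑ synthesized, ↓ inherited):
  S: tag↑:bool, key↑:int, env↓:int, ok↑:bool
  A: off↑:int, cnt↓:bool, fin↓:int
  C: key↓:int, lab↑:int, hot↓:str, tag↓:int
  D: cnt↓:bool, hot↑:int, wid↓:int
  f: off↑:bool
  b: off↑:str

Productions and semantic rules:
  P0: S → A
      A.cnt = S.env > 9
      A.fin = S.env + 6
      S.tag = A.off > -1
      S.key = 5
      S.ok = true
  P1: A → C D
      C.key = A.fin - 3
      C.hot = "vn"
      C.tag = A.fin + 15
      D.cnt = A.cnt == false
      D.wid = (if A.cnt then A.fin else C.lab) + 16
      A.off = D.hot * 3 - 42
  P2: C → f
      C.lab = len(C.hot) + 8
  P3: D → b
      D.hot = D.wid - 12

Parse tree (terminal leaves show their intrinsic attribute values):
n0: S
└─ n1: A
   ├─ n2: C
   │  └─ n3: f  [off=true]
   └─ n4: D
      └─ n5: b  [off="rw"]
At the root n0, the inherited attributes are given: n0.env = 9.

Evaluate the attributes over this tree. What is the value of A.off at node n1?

1. n0.env = 9  [given at root]
2. n1.cnt = false  [S.env > 9]
3. n1.fin = 15  [S.env + 6]
4. n2.key = 12  [A.fin - 3]
5. n2.hot = "vn"  ["vn"]
6. n2.tag = 30  [A.fin + 15]
7. n3.off = true  [terminal]
8. n2.lab = 10  [len(C.hot) + 8]
9. n4.cnt = true  [A.cnt == false]
10. n4.wid = 26  [(if A.cnt then A.fin else C.lab) + 16]
11. n5.off = "rw"  [terminal]
12. n4.hot = 14  [D.wid - 12]
13. n1.off = 0  [D.hot * 3 - 42]
14. n0.tag = true  [A.off > -1]
15. n0.key = 5  [5]
16. n0.ok = true  [true]

0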